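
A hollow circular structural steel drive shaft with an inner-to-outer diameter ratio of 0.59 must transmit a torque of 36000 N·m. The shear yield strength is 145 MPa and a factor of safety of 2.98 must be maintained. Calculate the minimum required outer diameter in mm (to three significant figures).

τ_allow = 145/2.98 = 48.66 MPa.
For a hollow shaft τ = 16T/[πd_o³(1−k⁴)] with k = 0.59, so 1−k⁴ = 0.8788.
d_o³ = 16T/[π τ_allow (1−k⁴)] = 16×3.6000×10^7/(π×48.66×0.8788) = 4.288×10^6 mm³.
d_o = 162.5 mm.

d_o = 162 mm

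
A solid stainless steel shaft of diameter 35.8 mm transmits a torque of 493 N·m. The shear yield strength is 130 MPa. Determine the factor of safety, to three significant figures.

n = 2.38

τ = 16T/(πd³) = 16×493000/(π×35.8³) = 54.72 MPa.
n = τ_limit/τ = 130/54.72 = 2.376.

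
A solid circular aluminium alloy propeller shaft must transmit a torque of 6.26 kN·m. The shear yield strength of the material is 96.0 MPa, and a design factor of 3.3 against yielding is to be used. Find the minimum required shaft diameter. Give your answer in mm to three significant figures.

Allowable shear stress τ_allow = 96.0/3.3 = 29.09 MPa.
For a solid shaft τ = 16T/(πd³), so d³ = 16T/(π τ_allow) = 16×6260000/(π×29.09) = 1.096×10^6 mm³.
d = (1.096×10^6)^(1/3) = 103.1 mm.

d = 103 mm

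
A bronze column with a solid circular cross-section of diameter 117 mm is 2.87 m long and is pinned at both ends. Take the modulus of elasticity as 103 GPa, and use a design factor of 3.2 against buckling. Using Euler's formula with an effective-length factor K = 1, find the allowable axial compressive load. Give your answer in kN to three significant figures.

P_allow = 355 kN

I = πd⁴/64 = π×117⁴/64 = 9.198×10^6 mm⁴.
Effective length L_e = KL = 1×2.87 m = 2870 mm.
Euler critical load P_cr = π²EI/L_e² = π²×103000×9.198×10^6/2870² = 1.135×10^6 N.
P_allow = P_cr/n = 1.135×10^6/3.2 = 354800 N.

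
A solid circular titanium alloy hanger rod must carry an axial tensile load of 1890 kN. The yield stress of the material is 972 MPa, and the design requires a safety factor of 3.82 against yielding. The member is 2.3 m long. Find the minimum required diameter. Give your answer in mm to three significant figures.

Allowable stress σ_allow = 972/3.82 = 254.5 MPa.
Required area A = F/σ_allow = 1890000/254.5 = 7428 mm².
A = πd²/4 → d = √(4A/π) = 97.25 mm.

d = 97.2 mm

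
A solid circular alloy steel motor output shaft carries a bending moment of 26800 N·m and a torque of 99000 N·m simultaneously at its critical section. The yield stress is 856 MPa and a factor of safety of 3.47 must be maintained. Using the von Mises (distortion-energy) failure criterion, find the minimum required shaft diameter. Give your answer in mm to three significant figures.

σ_allow = σ_y/n = 856/3.47 = 246.7 MPa.
For a solid shaft σ_b = 32M/(πd³) and τ = 16T/(πd³), so the von Mises stress is σ' = (16/πd³)·√(4M²+3T²).
√(4M²+3T²) = √(4×(2.680×10^7)² + 3×(9.900×10^7)²) = 1.797×10^8 N·mm.
d³ = 16×1.797×10^8/(π×246.7) = 3.709×10^6 mm³.
d = 154.8 mm.

d = 155 mm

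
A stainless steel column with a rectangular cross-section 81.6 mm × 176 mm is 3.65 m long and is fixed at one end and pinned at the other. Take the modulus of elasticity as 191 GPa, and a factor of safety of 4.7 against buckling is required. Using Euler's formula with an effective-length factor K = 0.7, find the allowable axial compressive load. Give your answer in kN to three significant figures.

Buckling occurs about the weak axis: I_min = h·b³/12 = 176×81.6³/12 = 7.969×10^6 mm⁴ (b = 81.6 mm is the smaller dimension).
Effective length L_e = KL = 0.7×3.65 m = 2555 mm.
Euler critical load P_cr = π²EI/L_e² = π²×191000×7.969×10^6/2555² = 2.301×10^6 N.
P_allow = P_cr/n = 2.301×10^6/4.7 = 489600 N.

P_allow = 490 kN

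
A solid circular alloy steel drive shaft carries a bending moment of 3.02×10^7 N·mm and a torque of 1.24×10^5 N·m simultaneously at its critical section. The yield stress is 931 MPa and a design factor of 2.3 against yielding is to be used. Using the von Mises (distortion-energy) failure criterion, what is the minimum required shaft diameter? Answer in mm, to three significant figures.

σ_allow = σ_y/n = 931/2.3 = 404.8 MPa.
For a solid shaft σ_b = 32M/(πd³) and τ = 16T/(πd³), so the von Mises stress is σ' = (16/πd³)·√(4M²+3T²).
√(4M²+3T²) = √(4×(3.020×10^7)² + 3×(1.240×10^8)²) = 2.231×10^8 N·mm.
d³ = 16×2.231×10^8/(π×404.8) = 2.807×10^6 mm³.
d = 141.1 mm.

d = 141 mm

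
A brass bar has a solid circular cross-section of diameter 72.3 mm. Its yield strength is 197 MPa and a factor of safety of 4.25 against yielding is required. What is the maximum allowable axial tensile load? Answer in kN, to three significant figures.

F_allow = 190 kN

σ_allow = 197/4.25 = 46.35 MPa.
A = πd²/4 = π×72.3²/4 = 4106 mm².
F_allow = σ_allow × A = 46.35×4106 = 190300 N.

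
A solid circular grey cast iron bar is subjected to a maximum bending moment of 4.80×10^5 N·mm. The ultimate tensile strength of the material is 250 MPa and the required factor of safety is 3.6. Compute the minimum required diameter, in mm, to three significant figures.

σ_allow = 250/3.6 = 69.44 MPa.
For a solid circular section σ = 32M/(πd³), so d³ = 32M/(π σ_allow) = 32×480000/(π×69.44) = 70410 mm³.
d = 41.29 mm.

d = 41.3 mm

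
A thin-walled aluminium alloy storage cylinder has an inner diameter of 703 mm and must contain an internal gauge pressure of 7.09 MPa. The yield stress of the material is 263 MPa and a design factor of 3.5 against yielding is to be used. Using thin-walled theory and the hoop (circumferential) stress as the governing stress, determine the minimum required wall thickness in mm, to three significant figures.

t = 33.2 mm

σ_allow = 263/3.5 = 75.14 MPa.
Hoop stress σ_h = pD/(2t), so t = pD/(2σ_allow) = 7.09×703/(2×75.14) = 33.17 mm.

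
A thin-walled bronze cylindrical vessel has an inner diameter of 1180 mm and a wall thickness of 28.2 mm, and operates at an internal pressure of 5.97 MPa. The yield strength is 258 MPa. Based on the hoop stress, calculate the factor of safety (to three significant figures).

n = 2.07

σ_h = pD/(2t) = 5.97×1180/(2×28.2) = 124.9 MPa.
n = 258/124.9 = 2.066.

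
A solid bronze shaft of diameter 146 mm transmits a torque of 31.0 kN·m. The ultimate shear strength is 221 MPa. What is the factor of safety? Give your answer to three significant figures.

τ = 16T/(πd³) = 16×3.1000×10^7/(π×146³) = 50.73 MPa.
n = τ_limit/τ = 221/50.73 = 4.356.

n = 4.36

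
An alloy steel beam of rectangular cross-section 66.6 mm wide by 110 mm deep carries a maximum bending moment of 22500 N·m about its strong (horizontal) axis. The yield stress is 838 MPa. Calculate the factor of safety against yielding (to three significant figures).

n = 5.00

Section modulus S = bh²/6 = 66.6×110²/6 = 134300 mm³.
σ = M/S = 2.2500×10^7/134300 = 167.5 MPa.
n = 838/167.5 = 5.002.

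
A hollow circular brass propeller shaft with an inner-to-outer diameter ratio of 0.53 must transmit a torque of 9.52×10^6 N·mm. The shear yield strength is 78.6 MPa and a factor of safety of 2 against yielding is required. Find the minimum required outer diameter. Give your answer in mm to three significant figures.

τ_allow = 78.6/2 = 39.30 MPa.
For a hollow shaft τ = 16T/[πd_o³(1−k⁴)] with k = 0.53, so 1−k⁴ = 0.9211.
d_o³ = 16T/[π τ_allow (1−k⁴)] = 16×9520000/(π×39.30×0.9211) = 1.339×10^6 mm³.
d_o = 110.2 mm.

d_o = 110 mm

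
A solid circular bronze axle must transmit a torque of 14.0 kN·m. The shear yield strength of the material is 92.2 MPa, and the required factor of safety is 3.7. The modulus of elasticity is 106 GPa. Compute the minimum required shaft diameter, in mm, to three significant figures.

d = 142 mm

Allowable shear stress τ_allow = 92.2/3.7 = 24.92 MPa.
For a solid shaft τ = 16T/(πd³), so d³ = 16T/(π τ_allow) = 16×1.4000×10^7/(π×24.92) = 2.861×10^6 mm³.
d = (2.861×10^6)^(1/3) = 142.0 mm.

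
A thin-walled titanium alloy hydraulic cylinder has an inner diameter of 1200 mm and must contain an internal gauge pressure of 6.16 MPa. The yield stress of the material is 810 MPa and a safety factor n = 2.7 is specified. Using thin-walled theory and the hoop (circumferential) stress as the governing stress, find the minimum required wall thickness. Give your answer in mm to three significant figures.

σ_allow = 810/2.7 = 300.0 MPa.
Hoop stress σ_h = pD/(2t), so t = pD/(2σ_allow) = 6.16×1200/(2×300.0) = 12.32 mm.

t = 12.3 mm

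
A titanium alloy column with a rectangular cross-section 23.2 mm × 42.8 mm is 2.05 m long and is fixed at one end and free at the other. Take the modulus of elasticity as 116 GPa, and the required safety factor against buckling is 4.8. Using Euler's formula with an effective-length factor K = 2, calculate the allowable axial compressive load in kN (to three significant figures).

P_allow = 0.632 kN

Buckling occurs about the weak axis: I_min = h·b³/12 = 42.8×23.2³/12 = 44540 mm⁴ (b = 23.2 mm is the smaller dimension).
Effective length L_e = KL = 2×2.05 m = 4100 mm.
Euler critical load P_cr = π²EI/L_e² = π²×116000×44540/4100² = 3033 N.
P_allow = P_cr/n = 3033/4.8 = 631.9 N.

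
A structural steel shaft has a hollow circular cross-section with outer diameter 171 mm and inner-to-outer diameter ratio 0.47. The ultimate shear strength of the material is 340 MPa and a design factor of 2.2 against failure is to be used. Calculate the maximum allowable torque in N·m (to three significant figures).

τ_allow = 340/2.2 = 154.5 MPa.
For a hollow shaft T_allow = τ_allow·πd_o³(1−k⁴)/16 with 1−k⁴ = 0.9512, so πd_o³(1−k⁴)/16 = 933900 mm³.
T_allow = 154.5×933900 = 1.443×10^8 N·mm = 144300 N·m.

T_allow = 1.44×10^5 N·m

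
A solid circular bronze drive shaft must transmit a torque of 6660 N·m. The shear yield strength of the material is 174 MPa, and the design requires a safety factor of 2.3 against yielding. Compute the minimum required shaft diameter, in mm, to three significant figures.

d = 76.5 mm

Allowable shear stress τ_allow = 174/2.3 = 75.65 MPa.
For a solid shaft τ = 16T/(πd³), so d³ = 16T/(π τ_allow) = 16×6660000/(π×75.65) = 448400 mm³.
d = (448400)^(1/3) = 76.54 mm.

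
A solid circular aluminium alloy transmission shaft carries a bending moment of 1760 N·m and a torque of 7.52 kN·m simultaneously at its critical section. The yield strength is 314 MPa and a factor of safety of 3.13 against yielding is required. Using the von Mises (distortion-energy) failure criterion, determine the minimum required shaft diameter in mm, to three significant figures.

d = 88.2 mm

σ_allow = σ_y/n = 314/3.13 = 100.3 MPa.
For a solid shaft σ_b = 32M/(πd³) and τ = 16T/(πd³), so the von Mises stress is σ' = (16/πd³)·√(4M²+3T²).
√(4M²+3T²) = √(4×(1.760×10^6)² + 3×(7.520×10^6)²) = 1.349×10^7 N·mm.
d³ = 16×1.349×10^7/(π×100.3) = 685000 mm³.
d = 88.15 mm.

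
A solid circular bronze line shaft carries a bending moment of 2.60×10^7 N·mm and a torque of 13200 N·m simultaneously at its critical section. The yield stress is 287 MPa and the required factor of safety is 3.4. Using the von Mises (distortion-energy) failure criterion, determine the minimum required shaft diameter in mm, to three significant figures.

d = 151 mm

σ_allow = σ_y/n = 287/3.4 = 84.41 MPa.
For a solid shaft σ_b = 32M/(πd³) and τ = 16T/(πd³), so the von Mises stress is σ' = (16/πd³)·√(4M²+3T²).
√(4M²+3T²) = √(4×(2.600×10^7)² + 3×(1.320×10^7)²) = 5.680×10^7 N·mm.
d³ = 16×5.680×10^7/(π×84.41) = 3.427×10^6 mm³.
d = 150.8 mm.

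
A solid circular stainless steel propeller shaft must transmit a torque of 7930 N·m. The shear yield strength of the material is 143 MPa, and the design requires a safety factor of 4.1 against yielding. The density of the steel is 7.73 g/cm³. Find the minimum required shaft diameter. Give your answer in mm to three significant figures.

d = 105 mm

Allowable shear stress τ_allow = 143/4.1 = 34.88 MPa.
For a solid shaft τ = 16T/(πd³), so d³ = 16T/(π τ_allow) = 16×7930000/(π×34.88) = 1.158×10^6 mm³.
d = (1.158×10^6)^(1/3) = 105.0 mm.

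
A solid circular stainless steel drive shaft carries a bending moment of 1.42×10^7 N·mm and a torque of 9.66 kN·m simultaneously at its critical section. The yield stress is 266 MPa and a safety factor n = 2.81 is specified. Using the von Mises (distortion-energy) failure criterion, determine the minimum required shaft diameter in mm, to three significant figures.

σ_allow = σ_y/n = 266/2.81 = 94.66 MPa.
For a solid shaft σ_b = 32M/(πd³) and τ = 16T/(πd³), so the von Mises stress is σ' = (16/πd³)·√(4M²+3T²).
√(4M²+3T²) = √(4×(1.420×10^7)² + 3×(9.660×10^6)²) = 3.296×10^7 N·mm.
d³ = 16×3.296×10^7/(π×94.66) = 1.773×10^6 mm³.
d = 121.0 mm.

d = 121 mm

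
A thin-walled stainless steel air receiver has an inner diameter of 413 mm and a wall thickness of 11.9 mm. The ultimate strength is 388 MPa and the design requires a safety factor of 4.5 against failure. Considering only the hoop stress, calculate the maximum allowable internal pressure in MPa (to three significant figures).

σ_allow = 388/4.5 = 86.22 MPa.
σ_h = pD/(2t) → p_allow = 2σ_allow t/D = 2×86.22×11.9/413 = 4.969 MPa.

p_allow = 4.97 MPa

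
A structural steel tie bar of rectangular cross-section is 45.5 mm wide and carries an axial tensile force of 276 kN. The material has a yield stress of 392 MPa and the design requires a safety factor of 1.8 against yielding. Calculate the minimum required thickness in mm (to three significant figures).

σ_allow = 392/1.8 = 217.8 MPa.
Required area A = F/σ_allow = 276000/217.8 = 1267 mm².
t = A/w = 1267/45.5 = 27.85 mm.

t = 27.9 mm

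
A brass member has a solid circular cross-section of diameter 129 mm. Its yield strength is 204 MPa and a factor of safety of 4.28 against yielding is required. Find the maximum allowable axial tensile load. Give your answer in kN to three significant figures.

F_allow = 623 kN

σ_allow = 204/4.28 = 47.66 MPa.
A = πd²/4 = π×129²/4 = 13070 mm².
F_allow = σ_allow × A = 47.66×13070 = 623000 N.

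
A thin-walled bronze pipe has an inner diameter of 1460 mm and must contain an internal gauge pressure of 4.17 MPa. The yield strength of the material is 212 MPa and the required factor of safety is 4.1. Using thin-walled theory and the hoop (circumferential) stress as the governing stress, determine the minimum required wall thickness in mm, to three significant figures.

σ_allow = 212/4.1 = 51.71 MPa.
Hoop stress σ_h = pD/(2t), so t = pD/(2σ_allow) = 4.17×1460/(2×51.71) = 58.87 mm.

t = 58.9 mm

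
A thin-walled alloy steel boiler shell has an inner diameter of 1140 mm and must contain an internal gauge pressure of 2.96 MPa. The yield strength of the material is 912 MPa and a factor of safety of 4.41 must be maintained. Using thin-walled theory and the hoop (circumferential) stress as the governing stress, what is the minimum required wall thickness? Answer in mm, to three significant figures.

σ_allow = 912/4.41 = 206.8 MPa.
Hoop stress σ_h = pD/(2t), so t = pD/(2σ_allow) = 2.96×1140/(2×206.8) = 8.159 mm.

t = 8.16 mm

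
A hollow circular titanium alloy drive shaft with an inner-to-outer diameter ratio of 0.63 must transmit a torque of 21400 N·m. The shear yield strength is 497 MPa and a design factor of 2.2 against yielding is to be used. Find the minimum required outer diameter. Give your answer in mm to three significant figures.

τ_allow = 497/2.2 = 225.9 MPa.
For a hollow shaft τ = 16T/[πd_o³(1−k⁴)] with k = 0.63, so 1−k⁴ = 0.8425.
d_o³ = 16T/[π τ_allow (1−k⁴)] = 16×2.1400×10^7/(π×225.9×0.8425) = 572700 mm³.
d_o = 83.04 mm.

d_o = 83.0 mm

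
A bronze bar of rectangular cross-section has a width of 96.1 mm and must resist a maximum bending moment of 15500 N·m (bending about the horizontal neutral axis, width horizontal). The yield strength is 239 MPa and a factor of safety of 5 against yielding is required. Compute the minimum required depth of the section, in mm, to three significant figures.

h = 142 mm

σ_allow = 239/5 = 47.80 MPa.
For a rectangular section σ = 6M/(bh²), so h² = 6M/(b σ_allow) = 6×1.5500×10^7/(96.1×47.80) = 20250 mm².
h = 142.3 mm.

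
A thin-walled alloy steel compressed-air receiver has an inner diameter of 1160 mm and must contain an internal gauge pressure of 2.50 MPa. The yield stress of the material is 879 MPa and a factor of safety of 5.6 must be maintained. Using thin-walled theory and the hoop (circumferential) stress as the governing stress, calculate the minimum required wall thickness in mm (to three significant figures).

σ_allow = 879/5.6 = 157.0 MPa.
Hoop stress σ_h = pD/(2t), so t = pD/(2σ_allow) = 2.50×1160/(2×157.0) = 9.238 mm.

t = 9.24 mm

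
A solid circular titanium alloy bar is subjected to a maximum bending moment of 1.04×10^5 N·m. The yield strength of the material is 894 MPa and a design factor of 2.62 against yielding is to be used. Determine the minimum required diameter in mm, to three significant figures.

σ_allow = 894/2.62 = 341.2 MPa.
For a solid circular section σ = 32M/(πd³), so d³ = 32M/(π σ_allow) = 32×1.0400×10^8/(π×341.2) = 3.105×10^6 mm³.
d = 145.9 mm.

d = 146 mm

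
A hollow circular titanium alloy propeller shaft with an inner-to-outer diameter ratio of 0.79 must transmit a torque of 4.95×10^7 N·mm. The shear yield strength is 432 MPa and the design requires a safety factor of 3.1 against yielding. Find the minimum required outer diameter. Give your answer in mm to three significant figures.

τ_allow = 432/3.1 = 139.4 MPa.
For a hollow shaft τ = 16T/[πd_o³(1−k⁴)] with k = 0.79, so 1−k⁴ = 0.6105.
d_o³ = 16T/[π τ_allow (1−k⁴)] = 16×4.9500×10^7/(π×139.4×0.6105) = 2.963×10^6 mm³.
d_o = 143.6 mm.

d_o = 144 mm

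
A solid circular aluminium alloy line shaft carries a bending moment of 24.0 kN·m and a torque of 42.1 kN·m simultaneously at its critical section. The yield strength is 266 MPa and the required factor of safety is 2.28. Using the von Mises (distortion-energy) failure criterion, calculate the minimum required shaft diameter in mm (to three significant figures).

d = 156 mm

σ_allow = σ_y/n = 266/2.28 = 116.7 MPa.
For a solid shaft σ_b = 32M/(πd³) and τ = 16T/(πd³), so the von Mises stress is σ' = (16/πd³)·√(4M²+3T²).
√(4M²+3T²) = √(4×(2.400×10^7)² + 3×(4.210×10^7)²) = 8.730×10^7 N·mm.
d³ = 16×8.730×10^7/(π×116.7) = 3.811×10^6 mm³.
d = 156.2 mm.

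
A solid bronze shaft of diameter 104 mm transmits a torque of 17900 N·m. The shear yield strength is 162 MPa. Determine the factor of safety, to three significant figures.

τ = 16T/(πd³) = 16×1.7900×10^7/(π×104³) = 81.04 MPa.
n = τ_limit/τ = 162/81.04 = 1.999.

n = 2.00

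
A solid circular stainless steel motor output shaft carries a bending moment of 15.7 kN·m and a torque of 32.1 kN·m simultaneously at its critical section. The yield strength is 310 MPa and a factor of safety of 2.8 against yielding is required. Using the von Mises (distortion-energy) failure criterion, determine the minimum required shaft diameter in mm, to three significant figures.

σ_allow = σ_y/n = 310/2.8 = 110.7 MPa.
For a solid shaft σ_b = 32M/(πd³) and τ = 16T/(πd³), so the von Mises stress is σ' = (16/πd³)·√(4M²+3T²).
√(4M²+3T²) = √(4×(1.570×10^7)² + 3×(3.210×10^7)²) = 6.385×10^7 N·mm.
d³ = 16×6.385×10^7/(π×110.7) = 2.937×10^6 mm³.
d = 143.2 mm.

d = 143 mm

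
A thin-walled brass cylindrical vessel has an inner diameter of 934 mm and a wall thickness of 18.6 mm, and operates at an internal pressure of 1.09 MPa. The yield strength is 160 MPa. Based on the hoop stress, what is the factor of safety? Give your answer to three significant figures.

n = 5.85

σ_h = pD/(2t) = 1.09×934/(2×18.6) = 27.37 MPa.
n = 160/27.37 = 5.846.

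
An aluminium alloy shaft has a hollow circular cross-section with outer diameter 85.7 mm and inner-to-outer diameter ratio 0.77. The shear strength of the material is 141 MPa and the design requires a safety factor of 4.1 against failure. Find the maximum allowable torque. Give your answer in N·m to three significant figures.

τ_allow = 141/4.1 = 34.39 MPa.
For a hollow shaft T_allow = τ_allow·πd_o³(1−k⁴)/16 with 1−k⁴ = 0.6485, so πd_o³(1−k⁴)/16 = 80140 mm³.
T_allow = 34.39×80140 = 2.756×10^6 N·mm = 2756 N·m.

T_allow = 2760 N·m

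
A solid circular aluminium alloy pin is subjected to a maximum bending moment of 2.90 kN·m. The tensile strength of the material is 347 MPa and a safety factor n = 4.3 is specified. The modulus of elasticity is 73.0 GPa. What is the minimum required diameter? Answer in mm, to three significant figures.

σ_allow = 347/4.3 = 80.70 MPa.
For a solid circular section σ = 32M/(πd³), so d³ = 32M/(π σ_allow) = 32×2900000/(π×80.70) = 366000 mm³.
d = 71.53 mm.

d = 71.5 mm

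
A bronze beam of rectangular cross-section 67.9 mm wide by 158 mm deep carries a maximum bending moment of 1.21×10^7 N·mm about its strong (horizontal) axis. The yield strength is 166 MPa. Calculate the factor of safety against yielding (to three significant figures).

Section modulus S = bh²/6 = 67.9×158²/6 = 282500 mm³.
σ = M/S = 1.2100×10^7/282500 = 42.83 MPa.
n = 166/42.83 = 3.876.

n = 3.88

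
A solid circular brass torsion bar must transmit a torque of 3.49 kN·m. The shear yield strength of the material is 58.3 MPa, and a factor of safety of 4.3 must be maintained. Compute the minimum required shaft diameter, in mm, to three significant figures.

Allowable shear stress τ_allow = 58.3/4.3 = 13.56 MPa.
For a solid shaft τ = 16T/(πd³), so d³ = 16T/(π τ_allow) = 16×3490000/(π×13.56) = 1.311×10^6 mm³.
d = (1.311×10^6)^(1/3) = 109.4 mm.

d = 109 mm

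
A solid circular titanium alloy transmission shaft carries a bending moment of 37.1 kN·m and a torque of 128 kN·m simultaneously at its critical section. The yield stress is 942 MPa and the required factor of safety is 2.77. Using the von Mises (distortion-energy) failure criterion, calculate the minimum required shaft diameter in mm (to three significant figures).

d = 152 mm

σ_allow = σ_y/n = 942/2.77 = 340.1 MPa.
For a solid shaft σ_b = 32M/(πd³) and τ = 16T/(πd³), so the von Mises stress is σ' = (16/πd³)·√(4M²+3T²).
√(4M²+3T²) = √(4×(3.710×10^7)² + 3×(1.280×10^8)²) = 2.338×10^8 N·mm.
d³ = 16×2.338×10^8/(π×340.1) = 3.501×10^6 mm³.
d = 151.8 mm.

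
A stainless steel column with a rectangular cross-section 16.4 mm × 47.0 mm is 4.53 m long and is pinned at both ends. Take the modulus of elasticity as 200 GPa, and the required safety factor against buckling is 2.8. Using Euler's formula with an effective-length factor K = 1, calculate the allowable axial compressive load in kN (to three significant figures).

Buckling occurs about the weak axis: I_min = h·b³/12 = 47.0×16.4³/12 = 17280 mm⁴ (b = 16.4 mm is the smaller dimension).
Effective length L_e = KL = 1×4.53 m = 4530 mm.
Euler critical load P_cr = π²EI/L_e² = π²×200000×17280/4530² = 1662 N.
P_allow = P_cr/n = 1662/2.8 = 593.5 N.

P_allow = 0.594 kN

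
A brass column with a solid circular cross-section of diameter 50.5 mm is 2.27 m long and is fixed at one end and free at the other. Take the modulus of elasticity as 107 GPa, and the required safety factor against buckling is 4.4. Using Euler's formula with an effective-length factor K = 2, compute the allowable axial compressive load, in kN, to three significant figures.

P_allow = 3.72 kN

I = πd⁴/64 = π×50.5⁴/64 = 319300 mm⁴.
Effective length L_e = KL = 2×2.27 m = 4540 mm.
Euler critical load P_cr = π²EI/L_e² = π²×107000×319300/4540² = 16360 N.
P_allow = P_cr/n = 16360/4.4 = 3718 N.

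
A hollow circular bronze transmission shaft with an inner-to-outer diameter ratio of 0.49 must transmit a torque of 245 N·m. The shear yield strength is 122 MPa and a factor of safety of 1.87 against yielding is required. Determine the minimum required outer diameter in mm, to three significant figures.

τ_allow = 122/1.87 = 65.24 MPa.
For a hollow shaft τ = 16T/[πd_o³(1−k⁴)] with k = 0.49, so 1−k⁴ = 0.9424.
d_o³ = 16T/[π τ_allow (1−k⁴)] = 16×245000/(π×65.24×0.9424) = 20300 mm³.
d_o = 27.28 mm.

d_o = 27.3 mm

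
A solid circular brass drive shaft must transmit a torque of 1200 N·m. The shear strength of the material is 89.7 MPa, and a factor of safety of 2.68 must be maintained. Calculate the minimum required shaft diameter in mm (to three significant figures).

d = 56.7 mm

Allowable shear stress τ_allow = 89.7/2.68 = 33.47 MPa.
For a solid shaft τ = 16T/(πd³), so d³ = 16T/(π τ_allow) = 16×1200000/(π×33.47) = 182600 mm³.
d = (182600)^(1/3) = 56.73 mm.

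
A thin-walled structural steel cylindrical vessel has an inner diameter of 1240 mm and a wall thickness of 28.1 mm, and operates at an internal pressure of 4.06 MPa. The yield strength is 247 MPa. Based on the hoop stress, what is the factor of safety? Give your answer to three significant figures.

σ_h = pD/(2t) = 4.06×1240/(2×28.1) = 89.58 MPa.
n = 247/89.58 = 2.757.

n = 2.76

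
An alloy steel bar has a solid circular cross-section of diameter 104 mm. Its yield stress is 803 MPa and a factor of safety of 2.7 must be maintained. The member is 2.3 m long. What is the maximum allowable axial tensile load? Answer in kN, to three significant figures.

F_allow = 2530 kN

σ_allow = 803/2.7 = 297.4 MPa.
A = πd²/4 = π×104²/4 = 8495 mm².
F_allow = σ_allow × A = 297.4×8495 = 2.526×10^6 N.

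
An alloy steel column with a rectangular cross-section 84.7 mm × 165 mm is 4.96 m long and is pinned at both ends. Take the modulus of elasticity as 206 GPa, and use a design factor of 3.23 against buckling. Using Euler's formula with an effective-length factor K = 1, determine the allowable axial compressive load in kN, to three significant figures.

Buckling occurs about the weak axis: I_min = h·b³/12 = 165×84.7³/12 = 8.355×10^6 mm⁴ (b = 84.7 mm is the smaller dimension).
Effective length L_e = KL = 1×4.96 m = 4960 mm.
Euler critical load P_cr = π²EI/L_e² = π²×206000×8.355×10^6/4960² = 690500 N.
P_allow = P_cr/n = 690500/3.23 = 213800 N.

P_allow = 214 kN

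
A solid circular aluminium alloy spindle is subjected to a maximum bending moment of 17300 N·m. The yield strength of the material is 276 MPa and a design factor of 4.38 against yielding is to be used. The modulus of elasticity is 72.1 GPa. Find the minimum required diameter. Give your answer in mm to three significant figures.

σ_allow = 276/4.38 = 63.01 MPa.
For a solid circular section σ = 32M/(πd³), so d³ = 32M/(π σ_allow) = 32×1.7300×10^7/(π×63.01) = 2.796×10^6 mm³.
d = 140.9 mm.

d = 141 mm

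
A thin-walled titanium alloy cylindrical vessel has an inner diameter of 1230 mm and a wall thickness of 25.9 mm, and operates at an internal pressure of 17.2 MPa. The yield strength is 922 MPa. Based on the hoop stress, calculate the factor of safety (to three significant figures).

σ_h = pD/(2t) = 17.2×1230/(2×25.9) = 408.4 MPa.
n = 922/408.4 = 2.257.

n = 2.26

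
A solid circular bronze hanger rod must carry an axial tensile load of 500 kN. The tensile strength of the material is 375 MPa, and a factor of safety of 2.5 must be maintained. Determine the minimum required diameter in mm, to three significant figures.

d = 65.1 mm

Allowable stress σ_allow = 375/2.5 = 150.0 MPa.
Required area A = F/σ_allow = 500000/150.0 = 3333 mm².
A = πd²/4 → d = √(4A/π) = 65.15 mm.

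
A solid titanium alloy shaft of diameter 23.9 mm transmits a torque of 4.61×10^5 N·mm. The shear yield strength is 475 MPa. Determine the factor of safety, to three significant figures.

n = 2.76

τ = 16T/(πd³) = 16×461000/(π×23.9³) = 172.0 MPa.
n = τ_limit/τ = 475/172.0 = 2.762.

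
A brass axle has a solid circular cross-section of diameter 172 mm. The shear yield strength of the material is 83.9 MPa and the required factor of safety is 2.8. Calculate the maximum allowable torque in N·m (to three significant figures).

τ_allow = 83.9/2.8 = 29.96 MPa.
For a solid shaft T_allow = τ_allow·πd³/16; πd³/16 = π×172³/16 = 999100 mm³.
T_allow = 29.96×999100 = 2.994×10^7 N·mm = 29940 N·m.

T_allow = 29900 N·m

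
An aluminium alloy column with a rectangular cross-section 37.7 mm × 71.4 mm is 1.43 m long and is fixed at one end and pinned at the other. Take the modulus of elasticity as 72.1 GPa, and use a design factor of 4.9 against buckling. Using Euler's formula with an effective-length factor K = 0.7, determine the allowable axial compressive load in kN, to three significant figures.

P_allow = 46.2 kN

Buckling occurs about the weak axis: I_min = h·b³/12 = 71.4×37.7³/12 = 318800 mm⁴ (b = 37.7 mm is the smaller dimension).
Effective length L_e = KL = 0.7×1.43 m = 1001 mm.
Euler critical load P_cr = π²EI/L_e² = π²×72100×318800/1001² = 226400 N.
P_allow = P_cr/n = 226400/4.9 = 46210 N.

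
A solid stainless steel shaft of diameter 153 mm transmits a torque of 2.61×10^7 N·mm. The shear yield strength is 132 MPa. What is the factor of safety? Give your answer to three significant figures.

n = 3.56

τ = 16T/(πd³) = 16×2.6100×10^7/(π×153³) = 37.11 MPa.
n = τ_limit/τ = 132/37.11 = 3.557.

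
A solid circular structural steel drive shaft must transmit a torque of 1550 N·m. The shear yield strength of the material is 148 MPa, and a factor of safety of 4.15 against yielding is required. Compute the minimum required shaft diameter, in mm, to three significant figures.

Allowable shear stress τ_allow = 148/4.15 = 35.66 MPa.
For a solid shaft τ = 16T/(πd³), so d³ = 16T/(π τ_allow) = 16×1550000/(π×35.66) = 221400 mm³.
d = (221400)^(1/3) = 60.49 mm.

d = 60.5 mm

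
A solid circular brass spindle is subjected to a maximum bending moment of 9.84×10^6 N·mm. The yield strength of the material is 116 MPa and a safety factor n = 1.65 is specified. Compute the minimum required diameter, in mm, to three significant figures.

σ_allow = 116/1.65 = 70.30 MPa.
For a solid circular section σ = 32M/(πd³), so d³ = 32M/(π σ_allow) = 32×9840000/(π×70.30) = 1.426×10^6 mm³.
d = 112.5 mm.

d = 113 mm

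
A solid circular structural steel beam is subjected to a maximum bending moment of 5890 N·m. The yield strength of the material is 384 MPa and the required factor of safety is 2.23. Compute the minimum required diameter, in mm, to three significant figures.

σ_allow = 384/2.23 = 172.2 MPa.
For a solid circular section σ = 32M/(πd³), so d³ = 32M/(π σ_allow) = 32×5890000/(π×172.2) = 348400 mm³.
d = 70.37 mm.

d = 70.4 mm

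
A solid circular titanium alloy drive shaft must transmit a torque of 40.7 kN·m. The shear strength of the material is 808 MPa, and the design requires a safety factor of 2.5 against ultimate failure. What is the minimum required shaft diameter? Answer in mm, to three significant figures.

d = 86.2 mm

Allowable shear stress τ_allow = 808/2.5 = 323.2 MPa.
For a solid shaft τ = 16T/(πd³), so d³ = 16T/(π τ_allow) = 16×4.0700×10^7/(π×323.2) = 641300 mm³.
d = (641300)^(1/3) = 86.24 mm.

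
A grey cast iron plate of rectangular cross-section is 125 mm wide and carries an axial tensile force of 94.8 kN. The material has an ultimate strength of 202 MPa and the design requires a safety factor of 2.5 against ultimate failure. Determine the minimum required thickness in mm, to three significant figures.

σ_allow = 202/2.5 = 80.80 MPa.
Required area A = F/σ_allow = 94800/80.80 = 1173 mm².
t = A/w = 1173/125 = 9.386 mm.

t = 9.39 mm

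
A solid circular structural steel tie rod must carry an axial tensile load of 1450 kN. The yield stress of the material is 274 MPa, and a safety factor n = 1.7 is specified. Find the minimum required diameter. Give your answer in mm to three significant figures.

Allowable stress σ_allow = 274/1.7 = 161.2 MPa.
Required area A = F/σ_allow = 1450000/161.2 = 8996 mm².
A = πd²/4 → d = √(4A/π) = 107.0 mm.

d = 107 mm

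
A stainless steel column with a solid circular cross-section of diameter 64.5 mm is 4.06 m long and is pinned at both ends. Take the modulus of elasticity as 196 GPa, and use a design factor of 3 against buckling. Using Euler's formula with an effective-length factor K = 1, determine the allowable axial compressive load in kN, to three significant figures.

I = πd⁴/64 = π×64.5⁴/64 = 849600 mm⁴.
Effective length L_e = KL = 1×4.06 m = 4060 mm.
Euler critical load P_cr = π²EI/L_e² = π²×196000×849600/4060² = 99700 N.
P_allow = P_cr/n = 99700/3 = 33230 N.

P_allow = 33.2 kN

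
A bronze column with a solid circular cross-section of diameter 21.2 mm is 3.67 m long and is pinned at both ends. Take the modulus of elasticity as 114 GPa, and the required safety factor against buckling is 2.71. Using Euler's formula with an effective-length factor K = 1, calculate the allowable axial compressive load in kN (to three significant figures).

P_allow = 0.306 kN

I = πd⁴/64 = π×21.2⁴/64 = 9915 mm⁴.
Effective length L_e = KL = 1×3.67 m = 3670 mm.
Euler critical load P_cr = π²EI/L_e² = π²×114000×9915/3670² = 828.3 N.
P_allow = P_cr/n = 828.3/2.71 = 305.6 N.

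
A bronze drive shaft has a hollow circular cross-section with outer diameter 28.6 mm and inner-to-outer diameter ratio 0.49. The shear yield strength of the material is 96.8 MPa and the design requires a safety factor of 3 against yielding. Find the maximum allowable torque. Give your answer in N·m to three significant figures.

T_allow = 140 N·m

τ_allow = 96.8/3 = 32.27 MPa.
For a hollow shaft T_allow = τ_allow·πd_o³(1−k⁴)/16 with 1−k⁴ = 0.9424, so πd_o³(1−k⁴)/16 = 4329 mm³.
T_allow = 32.27×4329 = 139700 N·mm = 139.7 N·m.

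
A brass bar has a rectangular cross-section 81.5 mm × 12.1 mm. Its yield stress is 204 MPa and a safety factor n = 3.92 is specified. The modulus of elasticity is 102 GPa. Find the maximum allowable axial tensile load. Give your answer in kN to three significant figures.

F_allow = 51.3 kN

σ_allow = 204/3.92 = 52.04 MPa.
A = 81.5×12.1 = 986.1 mm².
F_allow = σ_allow × A = 52.04×986.1 = 51320 N.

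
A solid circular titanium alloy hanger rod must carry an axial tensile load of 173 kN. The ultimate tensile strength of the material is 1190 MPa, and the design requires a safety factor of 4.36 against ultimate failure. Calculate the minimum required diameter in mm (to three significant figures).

Allowable stress σ_allow = 1190/4.36 = 272.9 MPa.
Required area A = F/σ_allow = 173000/272.9 = 633.8 mm².
A = πd²/4 → d = √(4A/π) = 28.41 mm.

d = 28.4 mm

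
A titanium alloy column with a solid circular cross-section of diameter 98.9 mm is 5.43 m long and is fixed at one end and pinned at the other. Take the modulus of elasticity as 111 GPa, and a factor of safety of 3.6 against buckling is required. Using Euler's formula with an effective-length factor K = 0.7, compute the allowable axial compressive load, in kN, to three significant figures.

P_allow = 98.9 kN

I = πd⁴/64 = π×98.9⁴/64 = 4.696×10^6 mm⁴.
Effective length L_e = KL = 0.7×5.43 m = 3801 mm.
Euler critical load P_cr = π²EI/L_e² = π²×111000×4.696×10^6/3801² = 356100 N.
P_allow = P_cr/n = 356100/3.6 = 98920 N.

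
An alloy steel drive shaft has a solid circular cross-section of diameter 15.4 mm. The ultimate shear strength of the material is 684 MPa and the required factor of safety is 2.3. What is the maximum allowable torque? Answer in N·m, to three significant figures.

T_allow = 213 N·m

τ_allow = 684/2.3 = 297.4 MPa.
For a solid shaft T_allow = τ_allow·πd³/16; πd³/16 = π×15.4³/16 = 717.1 mm³.
T_allow = 297.4×717.1 = 213300 N·mm = 213.3 N·m.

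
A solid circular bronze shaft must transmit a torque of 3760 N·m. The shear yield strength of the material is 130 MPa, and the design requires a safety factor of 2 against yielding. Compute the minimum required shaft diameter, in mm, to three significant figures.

Allowable shear stress τ_allow = 130/2 = 65.00 MPa.
For a solid shaft τ = 16T/(πd³), so d³ = 16T/(π τ_allow) = 16×3760000/(π×65.00) = 294600 mm³.
d = (294600)^(1/3) = 66.54 mm.

d = 66.5 mm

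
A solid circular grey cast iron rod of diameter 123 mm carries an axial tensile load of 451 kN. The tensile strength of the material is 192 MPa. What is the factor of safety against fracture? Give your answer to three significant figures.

A = πd²/4 = 11880 mm².
σ = F/A = 451000/11880 = 37.96 MPa.
n = 192/37.96 = 5.059.

n = 5.06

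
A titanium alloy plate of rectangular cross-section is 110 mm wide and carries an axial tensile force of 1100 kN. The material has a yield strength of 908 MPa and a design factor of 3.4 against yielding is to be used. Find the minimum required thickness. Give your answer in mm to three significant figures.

t = 37.4 mm

σ_allow = 908/3.4 = 267.1 MPa.
Required area A = F/σ_allow = 1100000/267.1 = 4119 mm².
t = A/w = 4119/110 = 37.44 mm.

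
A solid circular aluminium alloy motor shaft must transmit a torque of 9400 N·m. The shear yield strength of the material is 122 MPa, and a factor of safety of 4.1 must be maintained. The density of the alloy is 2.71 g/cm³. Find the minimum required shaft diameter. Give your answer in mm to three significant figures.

d = 117 mm

Allowable shear stress τ_allow = 122/4.1 = 29.76 MPa.
For a solid shaft τ = 16T/(πd³), so d³ = 16T/(π τ_allow) = 16×9400000/(π×29.76) = 1.609×10^6 mm³.
d = (1.609×10^6)^(1/3) = 117.2 mm.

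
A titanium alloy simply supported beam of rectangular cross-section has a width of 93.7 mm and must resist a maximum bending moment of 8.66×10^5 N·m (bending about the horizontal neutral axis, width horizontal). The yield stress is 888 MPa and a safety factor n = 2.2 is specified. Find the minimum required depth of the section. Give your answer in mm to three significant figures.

σ_allow = 888/2.2 = 403.6 MPa.
For a rectangular section σ = 6M/(bh²), so h² = 6M/(b σ_allow) = 6×8.6600×10^8/(93.7×403.6) = 137400 mm².
h = 370.7 mm.

h = 371 mm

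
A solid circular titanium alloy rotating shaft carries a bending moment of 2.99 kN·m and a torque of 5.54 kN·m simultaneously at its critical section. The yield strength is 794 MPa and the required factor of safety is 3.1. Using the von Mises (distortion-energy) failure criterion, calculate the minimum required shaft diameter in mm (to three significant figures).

σ_allow = σ_y/n = 794/3.1 = 256.1 MPa.
For a solid shaft σ_b = 32M/(πd³) and τ = 16T/(πd³), so the von Mises stress is σ' = (16/πd³)·√(4M²+3T²).
√(4M²+3T²) = √(4×(2.990×10^6)² + 3×(5.540×10^6)²) = 1.131×10^7 N·mm.
d³ = 16×1.131×10^7/(π×256.1) = 224800 mm³.
d = 60.81 mm.

d = 60.8 mm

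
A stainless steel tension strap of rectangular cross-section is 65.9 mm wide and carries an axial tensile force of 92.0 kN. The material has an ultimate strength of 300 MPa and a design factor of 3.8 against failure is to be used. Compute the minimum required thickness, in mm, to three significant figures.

σ_allow = 300/3.8 = 78.95 MPa.
Required area A = F/σ_allow = 92000/78.95 = 1165 mm².
t = A/w = 1165/65.9 = 17.68 mm.

t = 17.7 mm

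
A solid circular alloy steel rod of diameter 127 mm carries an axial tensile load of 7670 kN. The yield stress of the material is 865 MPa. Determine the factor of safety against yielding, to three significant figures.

n = 1.43

A = πd²/4 = 12670 mm².
σ = F/A = 7670000/12670 = 605.5 MPa.
n = 865/605.5 = 1.429.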